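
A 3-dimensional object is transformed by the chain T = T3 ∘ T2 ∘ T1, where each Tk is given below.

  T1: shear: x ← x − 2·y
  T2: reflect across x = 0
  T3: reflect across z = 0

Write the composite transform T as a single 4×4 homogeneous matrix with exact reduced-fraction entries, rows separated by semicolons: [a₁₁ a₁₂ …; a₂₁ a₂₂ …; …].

T = [-1 2 0 0; 0 1 0 0; 0 0 -1 0; 0 0 0 1]

T1 = [1 -2 0 0; 0 1 0 0; 0 0 1 0; 0 0 0 1]
T2·T1 = [-1 2 0 0; 0 1 0 0; 0 0 1 0; 0 0 0 1]
T3·…·T1 = [-1 2 0 0; 0 1 0 0; 0 0 -1 0; 0 0 0 1]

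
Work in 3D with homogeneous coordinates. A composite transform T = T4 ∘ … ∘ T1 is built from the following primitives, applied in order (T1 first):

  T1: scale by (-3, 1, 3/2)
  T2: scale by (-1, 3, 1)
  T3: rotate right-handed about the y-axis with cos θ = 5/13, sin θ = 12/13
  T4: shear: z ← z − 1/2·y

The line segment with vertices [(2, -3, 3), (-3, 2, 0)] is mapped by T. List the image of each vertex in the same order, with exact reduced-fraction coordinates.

T1 scale by (-3, 1, 3/2): (2, -3, 3) → (-6, -3, 9/2); (-3, 2, 0) → (9, 2, 0)
T2 scale by (-1, 3, 1): (-6, -3, 9/2) → (6, -9, 9/2); (9, 2, 0) → (-9, 6, 0)
T3 rotate right-handed about the y-axis with cos θ = 5/13, sin θ = 12/13: (6, -9, 9/2) → (84/13, -9, -99/26); (-9, 6, 0) → (-45/13, 6, 108/13)
T4 shear: z ← z − 1/2·y: (84/13, -9, -99/26) → (84/13, -9, 9/13); (-45/13, 6, 108/13) → (-45/13, 6, 69/13)

image vertices: (84/13, -9, 9/13), (-45/13, 6, 69/13)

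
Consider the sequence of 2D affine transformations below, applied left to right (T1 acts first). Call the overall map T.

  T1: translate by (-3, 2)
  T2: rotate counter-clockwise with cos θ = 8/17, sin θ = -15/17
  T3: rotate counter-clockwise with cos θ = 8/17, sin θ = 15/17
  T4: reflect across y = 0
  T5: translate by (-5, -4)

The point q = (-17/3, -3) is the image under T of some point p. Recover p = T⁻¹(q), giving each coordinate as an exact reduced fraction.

p = (7/3, -3)

T1 = [1 0 -3; 0 1 2; 0 0 1]
T2·T1 = [8/17 15/17 6/17; -15/17 8/17 61/17; 0 0 1]
T3·…·T1 = [1 0 -3; 0 1 2; 0 0 1]
T4·…·T1 = [1 0 -3; 0 -1 -2; 0 0 1]
T5·…·T1 = [1 0 -8; 0 -1 -6; 0 0 1]
det M = -1; M⁻¹ = [1 0 8; 0 -1 -6; 0 0 1]
M⁻¹ · (-17/3, -3)ᵀ = (7/3, -3)ᵀ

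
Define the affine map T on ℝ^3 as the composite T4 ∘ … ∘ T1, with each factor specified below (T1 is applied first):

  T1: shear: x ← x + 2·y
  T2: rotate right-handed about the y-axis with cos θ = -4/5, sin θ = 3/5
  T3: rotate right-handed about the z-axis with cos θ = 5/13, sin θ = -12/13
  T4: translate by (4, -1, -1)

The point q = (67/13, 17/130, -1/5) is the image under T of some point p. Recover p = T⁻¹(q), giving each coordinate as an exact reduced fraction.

T1 = [1 2 0 0; 0 1 0 0; 0 0 1 0; 0 0 0 1]
T2·T1 = [-4/5 -8/5 3/5 0; 0 1 0 0; -3/5 -6/5 -4/5 0; 0 0 0 1]
T3·…·T1 = [-4/13 4/13 3/13 0; 48/65 121/65 -36/65 0; -3/5 -6/5 -4/5 0; 0 0 0 1]
T4·…·T1 = [-4/13 4/13 3/13 4; 48/65 121/65 -36/65 -1; -3/5 -6/5 -4/5 -1; 0 0 0 1]
det M = 1; M⁻¹ = [-28/13 -2/65 -3/5 519/65; 12/13 5/13 0 -43/13; 3/13 -36/65 -4/5 -148/65; 0 0 0 1]
M⁻¹ · (67/13, 17/130, -1/5)ᵀ = (-3, 3/2, -1)ᵀ

p = (-3, 3/2, -1)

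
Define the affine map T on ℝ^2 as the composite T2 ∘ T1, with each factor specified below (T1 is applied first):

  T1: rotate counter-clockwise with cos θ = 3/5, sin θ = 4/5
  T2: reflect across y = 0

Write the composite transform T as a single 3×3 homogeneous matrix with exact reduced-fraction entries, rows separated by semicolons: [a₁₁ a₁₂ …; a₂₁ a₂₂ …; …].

T = [3/5 -4/5 0; -4/5 -3/5 0; 0 0 1]

T1 = [3/5 -4/5 0; 4/5 3/5 0; 0 0 1]
T2·T1 = [3/5 -4/5 0; -4/5 -3/5 0; 0 0 1]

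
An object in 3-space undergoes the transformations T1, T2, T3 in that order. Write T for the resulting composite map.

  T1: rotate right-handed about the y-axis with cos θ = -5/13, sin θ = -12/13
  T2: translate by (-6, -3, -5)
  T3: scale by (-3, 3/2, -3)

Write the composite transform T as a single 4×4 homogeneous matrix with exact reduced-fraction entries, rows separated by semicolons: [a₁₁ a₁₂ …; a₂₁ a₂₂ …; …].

T1 = [-5/13 0 -12/13 0; 0 1 0 0; 12/13 0 -5/13 0; 0 0 0 1]
T2·T1 = [-5/13 0 -12/13 -6; 0 1 0 -3; 12/13 0 -5/13 -5; 0 0 0 1]
T3·…·T1 = [15/13 0 36/13 18; 0 3/2 0 -9/2; -36/13 0 15/13 15; 0 0 0 1]

T = [15/13 0 36/13 18; 0 3/2 0 -9/2; -36/13 0 15/13 15; 0 0 0 1]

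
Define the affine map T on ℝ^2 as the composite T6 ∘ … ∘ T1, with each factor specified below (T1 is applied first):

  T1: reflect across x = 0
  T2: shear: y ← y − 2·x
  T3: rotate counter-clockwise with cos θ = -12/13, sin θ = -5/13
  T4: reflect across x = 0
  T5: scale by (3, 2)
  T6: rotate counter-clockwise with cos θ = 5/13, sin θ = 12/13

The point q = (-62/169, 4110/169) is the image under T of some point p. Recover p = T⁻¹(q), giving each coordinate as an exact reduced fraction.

p = (-5, 8/3)

T1 = [-1 0 0; 0 1 0; 0 0 1]
T2·T1 = [-1 0 0; 2 1 0; 0 0 1]
T3·…·T1 = [22/13 5/13 0; -19/13 -12/13 0; 0 0 1]
T4·…·T1 = [-22/13 -5/13 0; -19/13 -12/13 0; 0 0 1]
T5·…·T1 = [-66/13 -15/13 0; -38/13 -24/13 0; 0 0 1]
T6·…·T1 = [126/169 213/169 0; -982/169 -300/169 0; 0 0 1]
det M = 6; M⁻¹ = [-50/169 -71/338 0; 491/507 21/169 0; 0 0 1]
M⁻¹ · (-62/169, 4110/169)ᵀ = (-5, 8/3)ᵀ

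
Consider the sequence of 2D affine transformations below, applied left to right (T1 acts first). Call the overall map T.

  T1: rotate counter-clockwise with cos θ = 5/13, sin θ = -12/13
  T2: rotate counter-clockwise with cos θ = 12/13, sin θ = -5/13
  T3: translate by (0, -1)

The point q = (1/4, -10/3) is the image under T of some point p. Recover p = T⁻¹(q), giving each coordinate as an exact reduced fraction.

p = (7/3, 1/4)

T1 = [5/13 12/13 0; -12/13 5/13 0; 0 0 1]
T2·T1 = [0 1 0; -1 0 0; 0 0 1]
T3·…·T1 = [0 1 0; -1 0 -1; 0 0 1]
det M = 1; M⁻¹ = [0 -1 -1; 1 0 0; 0 0 1]
M⁻¹ · (1/4, -10/3)ᵀ = (7/3, 1/4)ᵀ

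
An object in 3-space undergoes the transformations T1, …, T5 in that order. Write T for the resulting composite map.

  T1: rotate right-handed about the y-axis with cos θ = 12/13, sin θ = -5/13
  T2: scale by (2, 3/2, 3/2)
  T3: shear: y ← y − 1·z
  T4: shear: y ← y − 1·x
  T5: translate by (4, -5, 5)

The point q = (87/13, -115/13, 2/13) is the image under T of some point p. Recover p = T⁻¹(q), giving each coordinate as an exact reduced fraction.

p = (0, -4, -7/2)

T1 = [12/13 0 -5/13 0; 0 1 0 0; 5/13 0 12/13 0; 0 0 0 1]
T2·T1 = [24/13 0 -10/13 0; 0 3/2 0 0; 15/26 0 18/13 0; 0 0 0 1]
T3·…·T1 = [24/13 0 -10/13 0; -15/26 3/2 -18/13 0; 15/26 0 18/13 0; 0 0 0 1]
T4·…·T1 = [24/13 0 -10/13 0; -63/26 3/2 -8/13 0; 15/26 0 18/13 0; 0 0 0 1]
T5·…·T1 = [24/13 0 -10/13 4; -63/26 3/2 -8/13 -5; 15/26 0 18/13 5; 0 0 0 1]
det M = 9/2; M⁻¹ = [6/13 0 10/39 -122/39; 2/3 2/3 2/3 -8/3; -5/26 0 8/13 -30/13; 0 0 0 1]
M⁻¹ · (87/13, -115/13, 2/13)ᵀ = (0, -4, -7/2)ᵀ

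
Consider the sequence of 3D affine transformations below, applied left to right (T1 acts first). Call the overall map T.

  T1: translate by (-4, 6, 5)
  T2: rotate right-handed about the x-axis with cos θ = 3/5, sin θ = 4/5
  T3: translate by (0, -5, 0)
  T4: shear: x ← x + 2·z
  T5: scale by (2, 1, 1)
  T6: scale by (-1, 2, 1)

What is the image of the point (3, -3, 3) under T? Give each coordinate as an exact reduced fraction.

T1 translate by (-4, 6, 5): (3, -3, 3) → (-1, 3, 8)
T2 rotate right-handed about the x-axis with cos θ = 3/5, sin θ = 4/5: (-1, 3, 8) → (-1, -23/5, 36/5)
T3 translate by (0, -5, 0): (-1, -23/5, 36/5) → (-1, -48/5, 36/5)
T4 shear: x ← x + 2·z: (-1, -48/5, 36/5) → (67/5, -48/5, 36/5)
T5 scale by (2, 1, 1): (67/5, -48/5, 36/5) → (134/5, -48/5, 36/5)
T6 scale by (-1, 2, 1): (134/5, -48/5, 36/5) → (-134/5, -96/5, 36/5)

T(p) = (-134/5, -96/5, 36/5)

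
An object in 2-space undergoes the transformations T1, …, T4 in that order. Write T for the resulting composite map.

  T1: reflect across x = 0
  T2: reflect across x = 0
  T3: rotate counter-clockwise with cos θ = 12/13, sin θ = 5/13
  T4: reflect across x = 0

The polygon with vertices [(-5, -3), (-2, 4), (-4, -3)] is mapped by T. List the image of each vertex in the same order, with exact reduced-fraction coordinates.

T1 reflect across x = 0: (-5, -3) → (5, -3); (-2, 4) → (2, 4); (-4, -3) → (4, -3)
T2 reflect across x = 0: (5, -3) → (-5, -3); (2, 4) → (-2, 4); (4, -3) → (-4, -3)
T3 rotate counter-clockwise with cos θ = 12/13, sin θ = 5/13: (-5, -3) → (-45/13, -61/13); (-2, 4) → (-44/13, 38/13); (-4, -3) → (-33/13, -56/13)
T4 reflect across x = 0: (-45/13, -61/13) → (45/13, -61/13); (-44/13, 38/13) → (44/13, 38/13); (-33/13, -56/13) → (33/13, -56/13)

image vertices: (45/13, -61/13), (44/13, 38/13), (33/13, -56/13)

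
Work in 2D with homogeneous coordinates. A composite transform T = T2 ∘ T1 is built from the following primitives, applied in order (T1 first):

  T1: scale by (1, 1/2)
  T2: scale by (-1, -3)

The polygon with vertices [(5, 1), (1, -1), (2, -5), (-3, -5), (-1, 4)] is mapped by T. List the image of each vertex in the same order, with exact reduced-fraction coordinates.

T1 scale by (1, 1/2): (5, 1) → (5, 1/2); (1, -1) → (1, -1/2); (2, -5) → (2, -5/2); (-3, -5) → (-3, -5/2); (-1, 4) → (-1, 2)
T2 scale by (-1, -3): (5, 1/2) → (-5, -3/2); (1, -1/2) → (-1, 3/2); (2, -5/2) → (-2, 15/2); (-3, -5/2) → (3, 15/2); (-1, 2) → (1, -6)

image vertices: (-5, -3/2), (-1, 3/2), (-2, 15/2), (3, 15/2), (1, -6)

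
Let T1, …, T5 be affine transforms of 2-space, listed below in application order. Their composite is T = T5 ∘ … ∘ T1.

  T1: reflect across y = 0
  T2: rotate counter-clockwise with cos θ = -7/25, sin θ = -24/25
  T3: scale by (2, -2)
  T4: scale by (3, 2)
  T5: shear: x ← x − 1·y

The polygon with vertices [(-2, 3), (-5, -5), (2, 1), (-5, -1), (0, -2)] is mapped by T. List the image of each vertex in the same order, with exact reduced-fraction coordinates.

image vertices: (-72/25, -276/25), (254/5, -68/5), (-392/25, 164/25), (806/25, -452/25), (232/25, 56/25)

T1 reflect across y = 0: (-2, 3) → (-2, -3); (-5, -5) → (-5, 5); (2, 1) → (2, -1); (-5, -1) → (-5, 1); (0, -2) → (0, 2)
T2 rotate counter-clockwise with cos θ = -7/25, sin θ = -24/25: (-2, -3) → (-58/25, 69/25); (-5, 5) → (31/5, 17/5); (2, -1) → (-38/25, -41/25); (-5, 1) → (59/25, 113/25); (0, 2) → (48/25, -14/25)
T3 scale by (2, -2): (-58/25, 69/25) → (-116/25, -138/25); (31/5, 17/5) → (62/5, -34/5); (-38/25, -41/25) → (-76/25, 82/25); (59/25, 113/25) → (118/25, -226/25); (48/25, -14/25) → (96/25, 28/25)
T4 scale by (3, 2): (-116/25, -138/25) → (-348/25, -276/25); (62/5, -34/5) → (186/5, -68/5); (-76/25, 82/25) → (-228/25, 164/25); (118/25, -226/25) → (354/25, -452/25); (96/25, 28/25) → (288/25, 56/25)
T5 shear: x ← x − 1·y: (-348/25, -276/25) → (-72/25, -276/25); (186/5, -68/5) → (254/5, -68/5); (-228/25, 164/25) → (-392/25, 164/25); (354/25, -452/25) → (806/25, -452/25); (288/25, 56/25) → (232/25, 56/25)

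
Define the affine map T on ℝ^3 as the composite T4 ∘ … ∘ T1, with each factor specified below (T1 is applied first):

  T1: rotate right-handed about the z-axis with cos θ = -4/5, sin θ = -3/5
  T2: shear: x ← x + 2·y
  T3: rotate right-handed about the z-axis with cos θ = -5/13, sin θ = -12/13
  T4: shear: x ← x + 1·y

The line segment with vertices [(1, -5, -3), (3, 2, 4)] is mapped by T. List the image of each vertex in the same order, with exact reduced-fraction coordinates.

image vertices: (-136/65, -53/13, -3), (561/65, 113/13, 4)

T1 rotate right-handed about the z-axis with cos θ = -4/5, sin θ = -3/5: (1, -5, -3) → (-19/5, 17/5, -3); (3, 2, 4) → (-6/5, -17/5, 4)
T2 shear: x ← x + 2·y: (-19/5, 17/5, -3) → (3, 17/5, -3); (-6/5, -17/5, 4) → (-8, -17/5, 4)
T3 rotate right-handed about the z-axis with cos θ = -5/13, sin θ = -12/13: (3, 17/5, -3) → (129/65, -53/13, -3); (-8, -17/5, 4) → (-4/65, 113/13, 4)
T4 shear: x ← x + 1·y: (129/65, -53/13, -3) → (-136/65, -53/13, -3); (-4/65, 113/13, 4) → (561/65, 113/13, 4)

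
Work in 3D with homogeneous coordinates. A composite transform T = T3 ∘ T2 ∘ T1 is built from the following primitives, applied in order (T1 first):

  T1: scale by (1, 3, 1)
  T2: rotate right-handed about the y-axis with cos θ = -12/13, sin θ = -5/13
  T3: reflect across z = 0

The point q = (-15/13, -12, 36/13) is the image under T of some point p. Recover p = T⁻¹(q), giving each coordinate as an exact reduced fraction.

T1 = [1 0 0 0; 0 3 0 0; 0 0 1 0; 0 0 0 1]
T2·T1 = [-12/13 0 -5/13 0; 0 3 0 0; 5/13 0 -12/13 0; 0 0 0 1]
T3·…·T1 = [-12/13 0 -5/13 0; 0 3 0 0; -5/13 0 12/13 0; 0 0 0 1]
det M = -3; M⁻¹ = [-12/13 0 -5/13 0; 0 1/3 0 0; -5/13 0 12/13 0; 0 0 0 1]
M⁻¹ · (-15/13, -12, 36/13)ᵀ = (0, -4, 3)ᵀ

p = (0, -4, 3)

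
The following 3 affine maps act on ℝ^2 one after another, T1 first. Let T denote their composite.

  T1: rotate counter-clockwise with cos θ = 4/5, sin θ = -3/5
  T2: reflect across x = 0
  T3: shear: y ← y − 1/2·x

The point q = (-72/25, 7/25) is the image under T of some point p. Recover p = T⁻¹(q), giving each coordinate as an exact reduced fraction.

p = (3, 4/5)

T1 = [4/5 3/5 0; -3/5 4/5 0; 0 0 1]
T2·T1 = [-4/5 -3/5 0; -3/5 4/5 0; 0 0 1]
T3·…·T1 = [-4/5 -3/5 0; -1/5 11/10 0; 0 0 1]
det M = -1; M⁻¹ = [-11/10 -3/5 0; -1/5 4/5 0; 0 0 1]
M⁻¹ · (-72/25, 7/25)ᵀ = (3, 4/5)ᵀ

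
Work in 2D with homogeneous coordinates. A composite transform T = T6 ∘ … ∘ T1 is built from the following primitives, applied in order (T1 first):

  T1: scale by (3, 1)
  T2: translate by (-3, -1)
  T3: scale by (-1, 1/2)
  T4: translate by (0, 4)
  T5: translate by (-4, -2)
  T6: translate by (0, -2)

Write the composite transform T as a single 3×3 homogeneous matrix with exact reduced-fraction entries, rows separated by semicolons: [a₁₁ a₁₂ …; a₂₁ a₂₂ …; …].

T1 = [3 0 0; 0 1 0; 0 0 1]
T2·T1 = [3 0 -3; 0 1 -1; 0 0 1]
T3·…·T1 = [-3 0 3; 0 1/2 -1/2; 0 0 1]
T4·…·T1 = [-3 0 3; 0 1/2 7/2; 0 0 1]
T5·…·T1 = [-3 0 -1; 0 1/2 3/2; 0 0 1]
T6·…·T1 = [-3 0 -1; 0 1/2 -1/2; 0 0 1]

T = [-3 0 -1; 0 1/2 -1/2; 0 0 1]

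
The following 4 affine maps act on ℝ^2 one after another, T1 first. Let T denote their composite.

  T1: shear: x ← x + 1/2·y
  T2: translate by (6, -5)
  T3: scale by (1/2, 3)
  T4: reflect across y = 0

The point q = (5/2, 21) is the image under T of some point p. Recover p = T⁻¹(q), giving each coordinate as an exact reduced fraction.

p = (0, -2)

T1 = [1 1/2 0; 0 1 0; 0 0 1]
T2·T1 = [1 1/2 6; 0 1 -5; 0 0 1]
T3·…·T1 = [1/2 1/4 3; 0 3 -15; 0 0 1]
T4·…·T1 = [1/2 1/4 3; 0 -3 15; 0 0 1]
det M = -3/2; M⁻¹ = [2 1/6 -17/2; 0 -1/3 5; 0 0 1]
M⁻¹ · (5/2, 21)ᵀ = (0, -2)ᵀ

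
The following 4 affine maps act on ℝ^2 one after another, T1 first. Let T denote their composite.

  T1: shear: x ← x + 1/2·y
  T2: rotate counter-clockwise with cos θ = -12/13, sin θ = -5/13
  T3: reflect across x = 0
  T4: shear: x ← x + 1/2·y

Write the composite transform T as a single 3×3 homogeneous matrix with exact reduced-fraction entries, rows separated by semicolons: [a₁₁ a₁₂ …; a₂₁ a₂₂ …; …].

T1 = [1 1/2 0; 0 1 0; 0 0 1]
T2·T1 = [-12/13 -1/13 0; -5/13 -29/26 0; 0 0 1]
T3·…·T1 = [12/13 1/13 0; -5/13 -29/26 0; 0 0 1]
T4·…·T1 = [19/26 -25/52 0; -5/13 -29/26 0; 0 0 1]

T = [19/26 -25/52 0; -5/13 -29/26 0; 0 0 1]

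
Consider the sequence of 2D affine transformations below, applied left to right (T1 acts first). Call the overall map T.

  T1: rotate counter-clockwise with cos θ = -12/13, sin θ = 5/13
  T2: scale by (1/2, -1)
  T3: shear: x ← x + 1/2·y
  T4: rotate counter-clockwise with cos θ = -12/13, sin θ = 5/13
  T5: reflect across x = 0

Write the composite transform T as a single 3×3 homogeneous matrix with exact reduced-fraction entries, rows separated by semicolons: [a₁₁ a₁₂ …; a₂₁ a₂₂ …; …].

T1 = [-12/13 -5/13 0; 5/13 -12/13 0; 0 0 1]
T2·T1 = [-6/13 -5/26 0; -5/13 12/13 0; 0 0 1]
T3·…·T1 = [-17/26 7/26 0; -5/13 12/13 0; 0 0 1]
T4·…·T1 = [127/169 -102/169 0; 35/338 -253/338 0; 0 0 1]
T5·…·T1 = [-127/169 102/169 0; 35/338 -253/338 0; 0 0 1]

T = [-127/169 102/169 0; 35/338 -253/338 0; 0 0 1]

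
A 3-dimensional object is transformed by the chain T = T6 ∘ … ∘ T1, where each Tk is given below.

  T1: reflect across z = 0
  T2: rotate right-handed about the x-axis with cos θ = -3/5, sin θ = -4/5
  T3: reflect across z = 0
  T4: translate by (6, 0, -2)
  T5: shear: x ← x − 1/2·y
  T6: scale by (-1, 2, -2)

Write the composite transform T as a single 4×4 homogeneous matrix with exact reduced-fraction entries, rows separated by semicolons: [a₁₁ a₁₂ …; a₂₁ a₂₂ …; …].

T1 = [1 0 0 0; 0 1 0 0; 0 0 -1 0; 0 0 0 1]
T2·T1 = [1 0 0 0; 0 -3/5 -4/5 0; 0 -4/5 3/5 0; 0 0 0 1]
T3·…·T1 = [1 0 0 0; 0 -3/5 -4/5 0; 0 4/5 -3/5 0; 0 0 0 1]
T4·…·T1 = [1 0 0 6; 0 -3/5 -4/5 0; 0 4/5 -3/5 -2; 0 0 0 1]
T5·…·T1 = [1 3/10 2/5 6; 0 -3/5 -4/5 0; 0 4/5 -3/5 -2; 0 0 0 1]
T6·…·T1 = [-1 -3/10 -2/5 -6; 0 -6/5 -8/5 0; 0 -8/5 6/5 4; 0 0 0 1]

T = [-1 -3/10 -2/5 -6; 0 -6/5 -8/5 0; 0 -8/5 6/5 4; 0 0 0 1]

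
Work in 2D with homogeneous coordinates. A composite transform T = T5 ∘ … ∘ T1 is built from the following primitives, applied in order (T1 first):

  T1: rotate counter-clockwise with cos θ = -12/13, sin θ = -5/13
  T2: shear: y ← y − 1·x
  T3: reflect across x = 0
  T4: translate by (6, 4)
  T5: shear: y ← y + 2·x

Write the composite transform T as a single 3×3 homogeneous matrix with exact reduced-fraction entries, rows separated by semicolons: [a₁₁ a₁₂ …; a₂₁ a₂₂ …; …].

T1 = [-12/13 5/13 0; -5/13 -12/13 0; 0 0 1]
T2·T1 = [-12/13 5/13 0; 7/13 -17/13 0; 0 0 1]
T3·…·T1 = [12/13 -5/13 0; 7/13 -17/13 0; 0 0 1]
T4·…·T1 = [12/13 -5/13 6; 7/13 -17/13 4; 0 0 1]
T5·…·T1 = [12/13 -5/13 6; 31/13 -27/13 16; 0 0 1]

T = [12/13 -5/13 6; 31/13 -27/13 16; 0 0 1]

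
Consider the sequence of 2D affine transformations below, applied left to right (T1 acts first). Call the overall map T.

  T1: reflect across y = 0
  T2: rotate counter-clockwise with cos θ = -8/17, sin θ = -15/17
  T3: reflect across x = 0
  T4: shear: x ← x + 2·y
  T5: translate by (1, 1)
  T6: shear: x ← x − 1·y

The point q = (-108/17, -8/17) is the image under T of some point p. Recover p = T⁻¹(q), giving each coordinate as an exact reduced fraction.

p = (-1, -5)

T1 = [1 0 0; 0 -1 0; 0 0 1]
T2·T1 = [-8/17 -15/17 0; -15/17 8/17 0; 0 0 1]
T3·…·T1 = [8/17 15/17 0; -15/17 8/17 0; 0 0 1]
T4·…·T1 = [-22/17 31/17 0; -15/17 8/17 0; 0 0 1]
T5·…·T1 = [-22/17 31/17 1; -15/17 8/17 1; 0 0 1]
T6·…·T1 = [-7/17 23/17 0; -15/17 8/17 1; 0 0 1]
det M = 1; M⁻¹ = [8/17 -23/17 23/17; 15/17 -7/17 7/17; 0 0 1]
M⁻¹ · (-108/17, -8/17)ᵀ = (-1, -5)ᵀ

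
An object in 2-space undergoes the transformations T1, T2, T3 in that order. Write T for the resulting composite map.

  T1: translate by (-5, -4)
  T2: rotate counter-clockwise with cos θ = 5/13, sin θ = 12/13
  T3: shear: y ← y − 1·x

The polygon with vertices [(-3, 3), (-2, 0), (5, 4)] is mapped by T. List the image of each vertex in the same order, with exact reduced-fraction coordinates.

image vertices: (-28/13, -73/13), (1, -9), (0, 0)

T1 translate by (-5, -4): (-3, 3) → (-8, -1); (-2, 0) → (-7, -4); (5, 4) → (0, 0)
T2 rotate counter-clockwise with cos θ = 5/13, sin θ = 12/13: (-8, -1) → (-28/13, -101/13); (-7, -4) → (1, -8); (0, 0) → (0, 0)
T3 shear: y ← y − 1·x: (-28/13, -101/13) → (-28/13, -73/13); (1, -8) → (1, -9); (0, 0) → (0, 0)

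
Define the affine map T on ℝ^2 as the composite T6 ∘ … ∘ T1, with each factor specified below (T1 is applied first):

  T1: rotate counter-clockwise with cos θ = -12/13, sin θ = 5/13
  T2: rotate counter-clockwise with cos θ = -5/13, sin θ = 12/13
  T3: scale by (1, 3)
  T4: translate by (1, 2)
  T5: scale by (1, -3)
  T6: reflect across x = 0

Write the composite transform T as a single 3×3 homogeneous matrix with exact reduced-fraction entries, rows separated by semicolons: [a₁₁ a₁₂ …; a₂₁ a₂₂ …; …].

T1 = [-12/13 -5/13 0; 5/13 -12/13 0; 0 0 1]
T2·T1 = [0 1 0; -1 0 0; 0 0 1]
T3·…·T1 = [0 1 0; -3 0 0; 0 0 1]
T4·…·T1 = [0 1 1; -3 0 2; 0 0 1]
T5·…·T1 = [0 1 1; 9 0 -6; 0 0 1]
T6·…·T1 = [0 -1 -1; 9 0 -6; 0 0 1]

T = [0 -1 -1; 9 0 -6; 0 0 1]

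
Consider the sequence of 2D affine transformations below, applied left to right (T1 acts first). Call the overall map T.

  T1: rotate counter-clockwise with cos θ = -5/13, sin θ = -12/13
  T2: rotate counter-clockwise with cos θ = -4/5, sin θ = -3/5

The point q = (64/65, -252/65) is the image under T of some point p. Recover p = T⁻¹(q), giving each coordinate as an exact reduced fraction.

T1 = [-5/13 12/13 0; -12/13 -5/13 0; 0 0 1]
T2·T1 = [-16/65 -63/65 0; 63/65 -16/65 0; 0 0 1]
det M = 1; M⁻¹ = [-16/65 63/65 0; -63/65 -16/65 0; 0 0 1]
M⁻¹ · (64/65, -252/65)ᵀ = (-4, 0)ᵀ

p = (-4, 0)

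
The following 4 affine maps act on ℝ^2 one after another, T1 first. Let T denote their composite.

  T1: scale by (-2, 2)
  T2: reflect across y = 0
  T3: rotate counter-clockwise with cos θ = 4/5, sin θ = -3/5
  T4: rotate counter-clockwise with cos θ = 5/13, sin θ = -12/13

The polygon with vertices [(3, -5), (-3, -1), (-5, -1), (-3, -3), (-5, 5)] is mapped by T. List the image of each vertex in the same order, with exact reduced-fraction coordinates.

image vertices: (726/65, 218/65), (6/13, -82/13), (-34/65, -662/65), (282/65, -474/65), (-158/13, -94/13)

T1 scale by (-2, 2): (3, -5) → (-6, -10); (-3, -1) → (6, -2); (-5, -1) → (10, -2); (-3, -3) → (6, -6); (-5, 5) → (10, 10)
T2 reflect across y = 0: (-6, -10) → (-6, 10); (6, -2) → (6, 2); (10, -2) → (10, 2); (6, -6) → (6, 6); (10, 10) → (10, -10)
T3 rotate counter-clockwise with cos θ = 4/5, sin θ = -3/5: (-6, 10) → (6/5, 58/5); (6, 2) → (6, -2); (10, 2) → (46/5, -22/5); (6, 6) → (42/5, 6/5); (10, -10) → (2, -14)
T4 rotate counter-clockwise with cos θ = 5/13, sin θ = -12/13: (6/5, 58/5) → (726/65, 218/65); (6, -2) → (6/13, -82/13); (46/5, -22/5) → (-34/65, -662/65); (42/5, 6/5) → (282/65, -474/65); (2, -14) → (-158/13, -94/13)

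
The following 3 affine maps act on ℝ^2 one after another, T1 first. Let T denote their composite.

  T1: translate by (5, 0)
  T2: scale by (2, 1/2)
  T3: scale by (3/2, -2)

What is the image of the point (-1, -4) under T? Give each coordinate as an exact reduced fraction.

T1 translate by (5, 0): (-1, -4) → (4, -4)
T2 scale by (2, 1/2): (4, -4) → (8, -2)
T3 scale by (3/2, -2): (8, -2) → (12, 4)

T(p) = (12, 4)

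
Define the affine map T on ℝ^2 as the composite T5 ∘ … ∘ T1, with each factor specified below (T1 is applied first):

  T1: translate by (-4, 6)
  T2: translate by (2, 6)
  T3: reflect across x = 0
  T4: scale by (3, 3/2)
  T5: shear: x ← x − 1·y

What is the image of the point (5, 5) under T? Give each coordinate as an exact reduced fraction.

T(p) = (-69/2, 51/2)

T1 translate by (-4, 6): (5, 5) → (1, 11)
T2 translate by (2, 6): (1, 11) → (3, 17)
T3 reflect across x = 0: (3, 17) → (-3, 17)
T4 scale by (3, 3/2): (-3, 17) → (-9, 51/2)
T5 shear: x ← x − 1·y: (-9, 51/2) → (-69/2, 51/2)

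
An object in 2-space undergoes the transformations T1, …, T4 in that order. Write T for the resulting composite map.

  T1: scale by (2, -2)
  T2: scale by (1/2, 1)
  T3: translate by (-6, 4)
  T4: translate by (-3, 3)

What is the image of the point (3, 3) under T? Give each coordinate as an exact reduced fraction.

T1 scale by (2, -2): (3, 3) → (6, -6)
T2 scale by (1/2, 1): (6, -6) → (3, -6)
T3 translate by (-6, 4): (3, -6) → (-3, -2)
T4 translate by (-3, 3): (-3, -2) → (-6, 1)

T(p) = (-6, 1)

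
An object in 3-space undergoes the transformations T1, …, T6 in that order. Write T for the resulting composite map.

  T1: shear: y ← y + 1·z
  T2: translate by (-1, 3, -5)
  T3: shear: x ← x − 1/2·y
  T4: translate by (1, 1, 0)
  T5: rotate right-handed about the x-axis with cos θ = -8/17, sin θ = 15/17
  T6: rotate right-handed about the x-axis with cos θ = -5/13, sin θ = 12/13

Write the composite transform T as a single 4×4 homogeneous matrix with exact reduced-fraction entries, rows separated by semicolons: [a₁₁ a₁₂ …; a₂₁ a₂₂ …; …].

T = [1 -1/2 -1/2 -3/2; 0 -140/221 31/221 -1415/221; 0 -171/221 -311/221 16/221; 0 0 0 1]

T1 = [1 0 0 0; 0 1 1 0; 0 0 1 0; 0 0 0 1]
T2·T1 = [1 0 0 -1; 0 1 1 3; 0 0 1 -5; 0 0 0 1]
T3·…·T1 = [1 -1/2 -1/2 -5/2; 0 1 1 3; 0 0 1 -5; 0 0 0 1]
T4·…·T1 = [1 -1/2 -1/2 -3/2; 0 1 1 4; 0 0 1 -5; 0 0 0 1]
T5·…·T1 = [1 -1/2 -1/2 -3/2; 0 -8/17 -23/17 43/17; 0 15/17 7/17 100/17; 0 0 0 1]
T6·…·T1 = [1 -1/2 -1/2 -3/2; 0 -140/221 31/221 -1415/221; 0 -171/221 -311/221 16/221; 0 0 0 1]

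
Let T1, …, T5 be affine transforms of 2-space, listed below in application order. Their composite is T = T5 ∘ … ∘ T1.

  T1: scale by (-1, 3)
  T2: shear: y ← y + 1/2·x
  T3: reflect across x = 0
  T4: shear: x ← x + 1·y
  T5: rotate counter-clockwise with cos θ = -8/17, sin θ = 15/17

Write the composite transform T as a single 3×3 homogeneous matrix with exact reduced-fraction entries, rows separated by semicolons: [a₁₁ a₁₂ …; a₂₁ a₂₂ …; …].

T = [7/34 -69/17 0; 23/34 21/17 0; 0 0 1]

T1 = [-1 0 0; 0 3 0; 0 0 1]
T2·T1 = [-1 0 0; -1/2 3 0; 0 0 1]
T3·…·T1 = [1 0 0; -1/2 3 0; 0 0 1]
T4·…·T1 = [1/2 3 0; -1/2 3 0; 0 0 1]
T5·…·T1 = [7/34 -69/17 0; 23/34 21/17 0; 0 0 1]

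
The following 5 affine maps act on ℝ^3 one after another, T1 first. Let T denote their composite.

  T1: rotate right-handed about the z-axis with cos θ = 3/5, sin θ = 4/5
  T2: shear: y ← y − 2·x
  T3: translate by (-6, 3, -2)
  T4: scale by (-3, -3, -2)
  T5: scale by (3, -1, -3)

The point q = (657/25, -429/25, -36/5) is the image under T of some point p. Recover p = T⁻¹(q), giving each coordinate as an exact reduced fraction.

T1 = [3/5 -4/5 0 0; 4/5 3/5 0 0; 0 0 1 0; 0 0 0 1]
T2·T1 = [3/5 -4/5 0 0; -2/5 11/5 0 0; 0 0 1 0; 0 0 0 1]
T3·…·T1 = [3/5 -4/5 0 -6; -2/5 11/5 0 3; 0 0 1 -2; 0 0 0 1]
T4·…·T1 = [-9/5 12/5 0 18; 6/5 -33/5 0 -9; 0 0 -2 4; 0 0 0 1]
T5·…·T1 = [-27/5 36/5 0 54; -6/5 33/5 0 9; 0 0 6 -12; 0 0 0 1]
det M = -162; M⁻¹ = [-11/45 4/15 0 54/5; -2/45 1/5 0 3/5; 0 0 1/6 2; 0 0 0 1]
M⁻¹ · (657/25, -429/25, -36/5)ᵀ = (-1/5, -4, 4/5)ᵀ

p = (-1/5, -4, 4/5)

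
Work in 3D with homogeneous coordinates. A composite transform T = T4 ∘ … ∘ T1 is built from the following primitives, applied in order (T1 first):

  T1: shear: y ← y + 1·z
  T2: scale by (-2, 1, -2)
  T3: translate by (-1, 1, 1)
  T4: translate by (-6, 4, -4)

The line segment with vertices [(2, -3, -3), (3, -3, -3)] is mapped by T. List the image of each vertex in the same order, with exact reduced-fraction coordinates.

T1 shear: y ← y + 1·z: (2, -3, -3) → (2, -6, -3); (3, -3, -3) → (3, -6, -3)
T2 scale by (-2, 1, -2): (2, -6, -3) → (-4, -6, 6); (3, -6, -3) → (-6, -6, 6)
T3 translate by (-1, 1, 1): (-4, -6, 6) → (-5, -5, 7); (-6, -6, 6) → (-7, -5, 7)
T4 translate by (-6, 4, -4): (-5, -5, 7) → (-11, -1, 3); (-7, -5, 7) → (-13, -1, 3)

image vertices: (-11, -1, 3), (-13, -1, 3)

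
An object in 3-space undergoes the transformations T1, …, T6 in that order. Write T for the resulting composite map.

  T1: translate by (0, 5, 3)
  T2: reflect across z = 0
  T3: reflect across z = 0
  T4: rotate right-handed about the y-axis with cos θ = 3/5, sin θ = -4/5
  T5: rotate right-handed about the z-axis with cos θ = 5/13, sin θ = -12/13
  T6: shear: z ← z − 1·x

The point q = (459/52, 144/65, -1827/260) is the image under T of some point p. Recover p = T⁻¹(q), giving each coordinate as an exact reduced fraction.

T1 = [1 0 0 0; 0 1 0 5; 0 0 1 3; 0 0 0 1]
T2·T1 = [1 0 0 0; 0 1 0 5; 0 0 -1 -3; 0 0 0 1]
T3·…·T1 = [1 0 0 0; 0 1 0 5; 0 0 1 3; 0 0 0 1]
T4·…·T1 = [3/5 0 -4/5 -12/5; 0 1 0 5; 4/5 0 3/5 9/5; 0 0 0 1]
T5·…·T1 = [3/13 12/13 -4/13 48/13; -36/65 5/13 48/65 269/65; 4/5 0 3/5 9/5; 0 0 0 1]
T6·…·T1 = [3/13 12/13 -4/13 48/13; -36/65 5/13 48/65 269/65; 37/65 -12/13 59/65 -123/65; 0 0 0 1]
det M = 1; M⁻¹ = [67/65 -36/65 4/5 0; 12/13 5/13 0 -5; 19/65 48/65 3/5 -3; 0 0 0 1]
M⁻¹ · (459/52, 144/65, -1827/260)ᵀ = (9/4, 4, -3)ᵀ

p = (9/4, 4, -3)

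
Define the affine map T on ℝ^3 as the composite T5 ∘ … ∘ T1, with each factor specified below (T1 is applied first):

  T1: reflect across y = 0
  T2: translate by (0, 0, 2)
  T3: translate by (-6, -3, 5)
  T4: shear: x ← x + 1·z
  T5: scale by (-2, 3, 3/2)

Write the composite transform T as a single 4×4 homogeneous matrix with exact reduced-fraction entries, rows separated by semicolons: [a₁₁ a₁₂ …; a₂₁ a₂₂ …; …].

T = [-2 0 -2 -2; 0 -3 0 -9; 0 0 3/2 21/2; 0 0 0 1]

T1 = [1 0 0 0; 0 -1 0 0; 0 0 1 0; 0 0 0 1]
T2·T1 = [1 0 0 0; 0 -1 0 0; 0 0 1 2; 0 0 0 1]
T3·…·T1 = [1 0 0 -6; 0 -1 0 -3; 0 0 1 7; 0 0 0 1]
T4·…·T1 = [1 0 1 1; 0 -1 0 -3; 0 0 1 7; 0 0 0 1]
T5·…·T1 = [-2 0 -2 -2; 0 -3 0 -9; 0 0 3/2 21/2; 0 0 0 1]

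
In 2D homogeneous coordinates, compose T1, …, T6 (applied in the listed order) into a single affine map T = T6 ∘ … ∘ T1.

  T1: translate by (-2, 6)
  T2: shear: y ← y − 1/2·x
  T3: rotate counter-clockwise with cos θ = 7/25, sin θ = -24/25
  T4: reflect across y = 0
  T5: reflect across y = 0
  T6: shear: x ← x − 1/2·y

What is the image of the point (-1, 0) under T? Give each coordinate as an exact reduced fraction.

T1 translate by (-2, 6): (-1, 0) → (-3, 6)
T2 shear: y ← y − 1/2·x: (-3, 6) → (-3, 15/2)
T3 rotate counter-clockwise with cos θ = 7/25, sin θ = -24/25: (-3, 15/2) → (159/25, 249/50)
T4 reflect across y = 0: (159/25, 249/50) → (159/25, -249/50)
T5 reflect across y = 0: (159/25, -249/50) → (159/25, 249/50)
T6 shear: x ← x − 1/2·y: (159/25, 249/50) → (387/100, 249/50)

T(p) = (387/100, 249/50)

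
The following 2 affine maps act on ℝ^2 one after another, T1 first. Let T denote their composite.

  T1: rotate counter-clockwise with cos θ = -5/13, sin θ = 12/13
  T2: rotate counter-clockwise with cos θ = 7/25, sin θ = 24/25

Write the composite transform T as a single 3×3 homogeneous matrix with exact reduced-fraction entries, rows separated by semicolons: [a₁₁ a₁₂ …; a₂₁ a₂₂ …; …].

T = [-323/325 36/325 0; -36/325 -323/325 0; 0 0 1]

T1 = [-5/13 -12/13 0; 12/13 -5/13 0; 0 0 1]
T2·T1 = [-323/325 36/325 0; -36/325 -323/325 0; 0 0 1]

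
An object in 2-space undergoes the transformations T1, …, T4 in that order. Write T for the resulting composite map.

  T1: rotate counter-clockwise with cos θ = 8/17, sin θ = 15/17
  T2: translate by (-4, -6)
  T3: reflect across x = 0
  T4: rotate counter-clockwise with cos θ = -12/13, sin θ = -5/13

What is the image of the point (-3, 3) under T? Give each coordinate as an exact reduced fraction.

T(p) = (-2259/221, 791/221)

T1 rotate counter-clockwise with cos θ = 8/17, sin θ = 15/17: (-3, 3) → (-69/17, -21/17)
T2 translate by (-4, -6): (-69/17, -21/17) → (-137/17, -123/17)
T3 reflect across x = 0: (-137/17, -123/17) → (137/17, -123/17)
T4 rotate counter-clockwise with cos θ = -12/13, sin θ = -5/13: (137/17, -123/17) → (-2259/221, 791/221)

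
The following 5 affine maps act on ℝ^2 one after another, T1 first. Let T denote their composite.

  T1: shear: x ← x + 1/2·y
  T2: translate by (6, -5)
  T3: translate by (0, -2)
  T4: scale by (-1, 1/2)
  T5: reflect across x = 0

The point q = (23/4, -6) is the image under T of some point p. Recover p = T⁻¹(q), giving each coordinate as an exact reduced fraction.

p = (9/4, -5)

T1 = [1 1/2 0; 0 1 0; 0 0 1]
T2·T1 = [1 1/2 6; 0 1 -5; 0 0 1]
T3·…·T1 = [1 1/2 6; 0 1 -7; 0 0 1]
T4·…·T1 = [-1 -1/2 -6; 0 1/2 -7/2; 0 0 1]
T5·…·T1 = [1 1/2 6; 0 1/2 -7/2; 0 0 1]
det M = 1/2; M⁻¹ = [1 -1 -19/2; 0 2 7; 0 0 1]
M⁻¹ · (23/4, -6)ᵀ = (9/4, -5)ᵀ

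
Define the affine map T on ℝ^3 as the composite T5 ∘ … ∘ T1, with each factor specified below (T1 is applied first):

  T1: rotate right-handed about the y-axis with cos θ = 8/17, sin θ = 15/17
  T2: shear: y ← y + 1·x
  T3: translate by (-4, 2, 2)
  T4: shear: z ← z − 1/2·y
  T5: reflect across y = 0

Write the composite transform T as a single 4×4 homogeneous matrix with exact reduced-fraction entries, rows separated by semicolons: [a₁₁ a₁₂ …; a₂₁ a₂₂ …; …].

T = [8/17 0 15/17 -4; -8/17 -1 -15/17 -2; -19/17 -1/2 1/34 1; 0 0 0 1]

T1 = [8/17 0 15/17 0; 0 1 0 0; -15/17 0 8/17 0; 0 0 0 1]
T2·T1 = [8/17 0 15/17 0; 8/17 1 15/17 0; -15/17 0 8/17 0; 0 0 0 1]
T3·…·T1 = [8/17 0 15/17 -4; 8/17 1 15/17 2; -15/17 0 8/17 2; 0 0 0 1]
T4·…·T1 = [8/17 0 15/17 -4; 8/17 1 15/17 2; -19/17 -1/2 1/34 1; 0 0 0 1]
T5·…·T1 = [8/17 0 15/17 -4; -8/17 -1 -15/17 -2; -19/17 -1/2 1/34 1; 0 0 0 1]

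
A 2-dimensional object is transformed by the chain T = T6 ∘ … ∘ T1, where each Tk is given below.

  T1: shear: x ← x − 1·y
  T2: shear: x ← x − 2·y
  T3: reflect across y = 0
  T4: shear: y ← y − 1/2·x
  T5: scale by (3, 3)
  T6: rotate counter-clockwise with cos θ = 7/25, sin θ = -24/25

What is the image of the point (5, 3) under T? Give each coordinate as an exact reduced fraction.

T(p) = (-156/25, 267/25)

T1 shear: x ← x − 1·y: (5, 3) → (2, 3)
T2 shear: x ← x − 2·y: (2, 3) → (-4, 3)
T3 reflect across y = 0: (-4, 3) → (-4, -3)
T4 shear: y ← y − 1/2·x: (-4, -3) → (-4, -1)
T5 scale by (3, 3): (-4, -1) → (-12, -3)
T6 rotate counter-clockwise with cos θ = 7/25, sin θ = -24/25: (-12, -3) → (-156/25, 267/25)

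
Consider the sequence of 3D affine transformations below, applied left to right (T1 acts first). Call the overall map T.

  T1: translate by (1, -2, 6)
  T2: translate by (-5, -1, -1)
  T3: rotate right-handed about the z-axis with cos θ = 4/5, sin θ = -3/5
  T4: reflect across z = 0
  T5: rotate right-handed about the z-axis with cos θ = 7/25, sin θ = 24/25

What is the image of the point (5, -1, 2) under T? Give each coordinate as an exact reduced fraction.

T1 translate by (1, -2, 6): (5, -1, 2) → (6, -3, 8)
T2 translate by (-5, -1, -1): (6, -3, 8) → (1, -4, 7)
T3 rotate right-handed about the z-axis with cos θ = 4/5, sin θ = -3/5: (1, -4, 7) → (-8/5, -19/5, 7)
T4 reflect across z = 0: (-8/5, -19/5, 7) → (-8/5, -19/5, -7)
T5 rotate right-handed about the z-axis with cos θ = 7/25, sin θ = 24/25: (-8/5, -19/5, -7) → (16/5, -13/5, -7)

T(p) = (16/5, -13/5, -7)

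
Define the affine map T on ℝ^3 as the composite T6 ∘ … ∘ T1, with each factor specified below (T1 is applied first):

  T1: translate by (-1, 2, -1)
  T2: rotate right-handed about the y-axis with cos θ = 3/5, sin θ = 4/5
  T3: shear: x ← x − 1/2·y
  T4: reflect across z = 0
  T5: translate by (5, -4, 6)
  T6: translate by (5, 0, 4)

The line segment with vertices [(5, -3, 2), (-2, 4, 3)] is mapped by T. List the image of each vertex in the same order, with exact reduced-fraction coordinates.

T1 translate by (-1, 2, -1): (5, -3, 2) → (4, -1, 1); (-2, 4, 3) → (-3, 6, 2)
T2 rotate right-handed about the y-axis with cos θ = 3/5, sin θ = 4/5: (4, -1, 1) → (16/5, -1, -13/5); (-3, 6, 2) → (-1/5, 6, 18/5)
T3 shear: x ← x − 1/2·y: (16/5, -1, -13/5) → (37/10, -1, -13/5); (-1/5, 6, 18/5) → (-16/5, 6, 18/5)
T4 reflect across z = 0: (37/10, -1, -13/5) → (37/10, -1, 13/5); (-16/5, 6, 18/5) → (-16/5, 6, -18/5)
T5 translate by (5, -4, 6): (37/10, -1, 13/5) → (87/10, -5, 43/5); (-16/5, 6, -18/5) → (9/5, 2, 12/5)
T6 translate by (5, 0, 4): (87/10, -5, 43/5) → (137/10, -5, 63/5); (9/5, 2, 12/5) → (34/5, 2, 32/5)

image vertices: (137/10, -5, 63/5), (34/5, 2, 32/5)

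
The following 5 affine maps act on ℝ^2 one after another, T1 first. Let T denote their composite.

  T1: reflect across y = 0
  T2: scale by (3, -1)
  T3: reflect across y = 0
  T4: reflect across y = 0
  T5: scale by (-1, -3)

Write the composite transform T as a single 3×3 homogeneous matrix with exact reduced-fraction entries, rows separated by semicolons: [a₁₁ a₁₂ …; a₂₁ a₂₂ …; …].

T1 = [1 0 0; 0 -1 0; 0 0 1]
T2·T1 = [3 0 0; 0 1 0; 0 0 1]
T3·…·T1 = [3 0 0; 0 -1 0; 0 0 1]
T4·…·T1 = [3 0 0; 0 1 0; 0 0 1]
T5·…·T1 = [-3 0 0; 0 -3 0; 0 0 1]

T = [-3 0 0; 0 -3 0; 0 0 1]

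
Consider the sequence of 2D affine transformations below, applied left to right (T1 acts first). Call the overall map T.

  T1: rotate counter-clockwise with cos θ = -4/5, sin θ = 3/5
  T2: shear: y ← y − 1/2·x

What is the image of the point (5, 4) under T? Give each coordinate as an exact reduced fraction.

T1 rotate counter-clockwise with cos θ = -4/5, sin θ = 3/5: (5, 4) → (-32/5, -1/5)
T2 shear: y ← y − 1/2·x: (-32/5, -1/5) → (-32/5, 3)

T(p) = (-32/5, 3)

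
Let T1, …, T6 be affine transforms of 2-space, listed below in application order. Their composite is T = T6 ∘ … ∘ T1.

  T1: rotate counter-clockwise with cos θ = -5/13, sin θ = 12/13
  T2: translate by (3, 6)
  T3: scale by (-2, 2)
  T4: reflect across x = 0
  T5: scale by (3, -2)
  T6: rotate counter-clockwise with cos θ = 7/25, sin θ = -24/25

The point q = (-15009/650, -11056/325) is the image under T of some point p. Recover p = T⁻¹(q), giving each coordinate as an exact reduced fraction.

p = (5/4, -2)

T1 = [-5/13 -12/13 0; 12/13 -5/13 0; 0 0 1]
T2·T1 = [-5/13 -12/13 3; 12/13 -5/13 6; 0 0 1]
T3·…·T1 = [10/13 24/13 -6; 24/13 -10/13 12; 0 0 1]
T4·…·T1 = [-10/13 -24/13 6; 24/13 -10/13 12; 0 0 1]
T5·…·T1 = [-30/13 -72/13 18; -48/13 20/13 -24; 0 0 1]
T6·…·T1 = [-1362/325 -24/325 -18; 384/325 1868/325 -24; 0 0 1]
det M = -24; M⁻¹ = [-467/1950 -1/325 -57/13; 16/325 227/1300 66/13; 0 0 1]
M⁻¹ · (-15009/650, -11056/325)ᵀ = (5/4, -2)ᵀ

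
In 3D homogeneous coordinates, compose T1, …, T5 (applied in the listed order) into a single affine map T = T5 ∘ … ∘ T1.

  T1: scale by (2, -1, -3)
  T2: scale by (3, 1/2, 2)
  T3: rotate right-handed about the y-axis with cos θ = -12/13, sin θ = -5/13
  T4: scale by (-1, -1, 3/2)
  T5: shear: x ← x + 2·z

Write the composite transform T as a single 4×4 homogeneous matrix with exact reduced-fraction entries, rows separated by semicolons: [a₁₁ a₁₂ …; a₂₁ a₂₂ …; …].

T = [162/13 0 186/13 0; 0 1/2 0 0; 45/13 0 108/13 0; 0 0 0 1]

T1 = [2 0 0 0; 0 -1 0 0; 0 0 -3 0; 0 0 0 1]
T2·T1 = [6 0 0 0; 0 -1/2 0 0; 0 0 -6 0; 0 0 0 1]
T3·…·T1 = [-72/13 0 30/13 0; 0 -1/2 0 0; 30/13 0 72/13 0; 0 0 0 1]
T4·…·T1 = [72/13 0 -30/13 0; 0 1/2 0 0; 45/13 0 108/13 0; 0 0 0 1]
T5·…·T1 = [162/13 0 186/13 0; 0 1/2 0 0; 45/13 0 108/13 0; 0 0 0 1]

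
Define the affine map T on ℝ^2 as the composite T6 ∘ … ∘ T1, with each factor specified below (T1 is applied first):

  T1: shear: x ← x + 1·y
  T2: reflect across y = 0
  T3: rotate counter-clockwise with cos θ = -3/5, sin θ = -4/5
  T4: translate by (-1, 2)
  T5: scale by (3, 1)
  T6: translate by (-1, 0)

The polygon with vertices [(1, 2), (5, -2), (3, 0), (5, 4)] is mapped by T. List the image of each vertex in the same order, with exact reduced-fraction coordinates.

image vertices: (-71/5, 4/5), (-23/5, -8/5), (-47/5, -2/5), (-149/5, -14/5)

T1 shear: x ← x + 1·y: (1, 2) → (3, 2); (5, -2) → (3, -2); (3, 0) → (3, 0); (5, 4) → (9, 4)
T2 reflect across y = 0: (3, 2) → (3, -2); (3, -2) → (3, 2); (3, 0) → (3, 0); (9, 4) → (9, -4)
T3 rotate counter-clockwise with cos θ = -3/5, sin θ = -4/5: (3, -2) → (-17/5, -6/5); (3, 2) → (-1/5, -18/5); (3, 0) → (-9/5, -12/5); (9, -4) → (-43/5, -24/5)
T4 translate by (-1, 2): (-17/5, -6/5) → (-22/5, 4/5); (-1/5, -18/5) → (-6/5, -8/5); (-9/5, -12/5) → (-14/5, -2/5); (-43/5, -24/5) → (-48/5, -14/5)
T5 scale by (3, 1): (-22/5, 4/5) → (-66/5, 4/5); (-6/5, -8/5) → (-18/5, -8/5); (-14/5, -2/5) → (-42/5, -2/5); (-48/5, -14/5) → (-144/5, -14/5)
T6 translate by (-1, 0): (-66/5, 4/5) → (-71/5, 4/5); (-18/5, -8/5) → (-23/5, -8/5); (-42/5, -2/5) → (-47/5, -2/5); (-144/5, -14/5) → (-149/5, -14/5)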